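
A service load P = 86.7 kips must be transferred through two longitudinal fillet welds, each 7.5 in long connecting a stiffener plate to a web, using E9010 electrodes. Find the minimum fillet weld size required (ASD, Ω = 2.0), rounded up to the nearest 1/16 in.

w = 5/16 in

E90XX → F_EXX = 90 ksi.
Total weld length L = 15 in.
Required throat t_e = P × Ω / (0.6 F_EXX × L) = 86.7 × 2.0 / (0.6 × 90 × 15) = 0.2141 in.
Required leg w = t_e / 0.707 = 0.3028 in → use 5/16 in.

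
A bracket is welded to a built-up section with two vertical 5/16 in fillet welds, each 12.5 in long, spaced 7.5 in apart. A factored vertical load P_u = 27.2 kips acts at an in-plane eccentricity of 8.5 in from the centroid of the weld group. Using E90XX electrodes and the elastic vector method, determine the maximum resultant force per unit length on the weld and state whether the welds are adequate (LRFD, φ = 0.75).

f_max ≈ 3.19 kip/in; adequate

E90XX → F_EXX = 90 ksi.
Total weld length L_w = 25 in. Treat welds as unit-width lines.
Polar moment about centroid: J = 2[d³/12 + d(b/2)²] = 2[12.5³/12 + 12.5×3.75²] = 677.1 in³.
Direct shear f_v = P/L_w = 27.2 / 25 = 1.088 kip/in (vertical).
Torsion M = P·e = 27.2 × 8.5 = 231.2 kip·in.
Critical point at (x, y) = (3.75, 6.25) from centroid. f_tx = M·y/J = 2.134 kip/in; f_ty = M·x/J = 1.28 kip/in.
Resultant f_max = √[f_tx² + (f_v + f_ty)²] = √[2.134² + (1.088 + 1.28)²] = 3.188 kip/in.
Capacity per unit length: φr_n = 0.75 × 0.6 × 90 × (0.707 × 0.3125) = 8.948 kip/in.
3.188 ≤ 8.948 → adequate.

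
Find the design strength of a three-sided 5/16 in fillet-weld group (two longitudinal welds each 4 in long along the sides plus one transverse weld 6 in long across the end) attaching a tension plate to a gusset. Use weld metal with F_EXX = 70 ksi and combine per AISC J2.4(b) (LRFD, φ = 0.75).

t_e = 0.707 × 0.3125 = 0.2209 in.
R_nwl = 0.6 × 70 × 0.2209 × 8 = 74.23 kip (longitudinal, 2 welds).
R_nwt = 0.6 × 70 × 0.2209 × 6 = 55.68 kip (transverse, base value).
(i) R_nwl + R_nwt = 129.9 kip; (ii) 0.85 R_nwl + 1.5 R_nwt = 146.6 kip.
R_n = max = 146.6 kip [governs: (ii)]; φR_n = 110 kip.

φR_n ≈ 110 kip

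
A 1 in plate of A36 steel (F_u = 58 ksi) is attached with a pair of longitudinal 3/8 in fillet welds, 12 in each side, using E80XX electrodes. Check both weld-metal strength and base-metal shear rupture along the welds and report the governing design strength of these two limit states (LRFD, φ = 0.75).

φR_n ≈ 229 kips (weld metal governs)

E80XX → F_EXX = 80 ksi.
t_e = 0.707 × 0.375 = 0.2651 in; L = 24 in.
Weld metal: φR_n = 0.75 × 0.6 × 80 × 0.2651 × 24 = 229.1 kips.
Base metal (shear rupture): φR_n = 0.75 × 0.6 × 58 × 1 × 24 = 626.4 kips.
Governing: weld metal.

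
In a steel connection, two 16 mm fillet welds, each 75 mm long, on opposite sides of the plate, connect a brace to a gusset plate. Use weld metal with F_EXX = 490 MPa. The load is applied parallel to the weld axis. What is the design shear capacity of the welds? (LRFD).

Effective throat t_e = 0.707 × 16 = 11.31 mm.
Total length L = 150 mm; A_we = 11.31 × 150 = 1697 mm².
F_nw = 0.6 F_EXX = 0.6 × 490 = 294 MPa.
φR_n = 0.75 × 294 × 1697 × 10⁻³ = 374.1 kN.

φR_n ≈ 374 kN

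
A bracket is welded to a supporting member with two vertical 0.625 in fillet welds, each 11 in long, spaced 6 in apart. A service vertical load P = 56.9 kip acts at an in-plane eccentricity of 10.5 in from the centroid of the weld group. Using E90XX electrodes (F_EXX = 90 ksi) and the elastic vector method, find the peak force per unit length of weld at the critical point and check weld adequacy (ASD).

Total weld length L_w = 22 in. Treat welds as unit-width lines.
Polar moment about centroid: J = 2[d³/12 + d(b/2)²] = 2[11³/12 + 11×3²] = 419.8 in³.
Direct shear f_v = P/L_w = 56.9 / 22 = 2.586 kip/in (vertical).
Torsion M = P·e = 56.9 × 10.5 = 597.45 kip·in.
Critical point at (x, y) = (3, 5.5) from centroid. f_tx = M·y/J = 7.827 kip/in; f_ty = M·x/J = 4.269 kip/in.
Resultant f_max = √[f_tx² + (f_v + f_ty)²] = √[7.827² + (2.586 + 4.269)²] = 10.4 kip/in.
Capacity per unit length: r_n/Ω = (1/2.0) × 0.6 × 90 × (0.707 × 0.625) = 11.93 kip/in.
10.4 ≤ 11.93 → adequate.

f_max ≈ 10.4 kip/in; adequate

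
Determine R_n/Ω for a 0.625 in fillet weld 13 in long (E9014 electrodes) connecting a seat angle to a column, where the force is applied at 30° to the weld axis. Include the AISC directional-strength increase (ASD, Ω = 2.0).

E90XX → F_EXX = 90 ksi.
t_e = 0.707 × 0.625 = 0.4419 in; A_we = 0.4419 × 13 = 5.744 in².
Directional factor: 1.0 + 0.5 sin^1.5(30°) = 1.177.
F_nw = 0.6 × 90 × 1.177 = 63.55 ksi.
R_n/Ω = (63.55 × 5.744) / 2.0 = 182.5 kip.

R_n/Ω ≈ 183 kip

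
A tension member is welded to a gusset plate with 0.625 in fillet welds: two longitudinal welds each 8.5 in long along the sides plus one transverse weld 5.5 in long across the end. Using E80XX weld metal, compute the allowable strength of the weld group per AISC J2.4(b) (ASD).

R_n/Ω ≈ 241 kip

E80XX → F_EXX = 80 ksi.
t_e = 0.707 × 0.625 = 0.4419 in.
R_nwl = 0.6 × 80 × 0.4419 × 17 = 360.6 kip (longitudinal, 2 welds).
R_nwt = 0.6 × 80 × 0.4419 × 5.5 = 116.7 kip (transverse, base value).
(i) R_nwl + R_nwt = 477.2 kip; (ii) 0.85 R_nwl + 1.5 R_nwt = 481.5 kip.
R_n = max = 481.5 kip [governs: (ii)]; R_n/Ω = 240.7 kip.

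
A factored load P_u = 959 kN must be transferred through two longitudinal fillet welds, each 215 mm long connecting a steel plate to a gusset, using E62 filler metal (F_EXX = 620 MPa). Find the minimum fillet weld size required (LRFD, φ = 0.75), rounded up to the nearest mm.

w = 12 mm

Total weld length L = 430 mm.
Required throat t_e = P_u / (φ × 0.6 F_EXX × L) = 959 / (0.75 × 0.6 × 620 × 430 × 10⁻³) = 7.994 mm.
Required leg w = t_e / 0.707 = 11.31 mm → use 12 mm.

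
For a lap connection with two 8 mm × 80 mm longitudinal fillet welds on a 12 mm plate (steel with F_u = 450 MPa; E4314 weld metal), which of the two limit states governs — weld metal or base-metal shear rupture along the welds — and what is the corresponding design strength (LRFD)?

φR_n ≈ 175 kN (weld metal governs)

E43XX → F_EXX = 430 MPa.
t_e = 0.707 × 8 = 5.656 mm; L = 160 mm.
Weld metal: φR_n = 0.75 × 0.6 × 430 × 5.656 × 160 × 10⁻³ = 175.1 kN.
Base metal (shear rupture): φR_n = 0.75 × 0.6 × 450 × 12 × 160 × 10⁻³ = 388.8 kN.
Governing: weld metal.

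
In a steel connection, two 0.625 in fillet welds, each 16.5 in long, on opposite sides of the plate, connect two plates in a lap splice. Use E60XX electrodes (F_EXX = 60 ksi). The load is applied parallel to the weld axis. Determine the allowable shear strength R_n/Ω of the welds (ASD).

R_n/Ω ≈ 262 kips

Effective throat t_e = 0.707 × 0.625 = 0.4419 in.
Total length L = 33 in; A_we = 0.4419 × 33 = 14.58 in².
F_nw = 0.6 F_EXX = 0.6 × 60 = 36 ksi.
R_n = 36 × 14.58 = 524.9 kips; R_n/Ω = 524.9/2.0 = 262.5 kips.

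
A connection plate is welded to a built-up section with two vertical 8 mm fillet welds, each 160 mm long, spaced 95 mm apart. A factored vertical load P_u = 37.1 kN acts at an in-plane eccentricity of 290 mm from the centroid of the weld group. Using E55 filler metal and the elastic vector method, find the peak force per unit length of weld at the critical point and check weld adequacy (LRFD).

f_max ≈ 778 N/mm; adequate

E55XX → F_EXX = 550 MPa.
Total weld length L_w = 320 mm. Treat welds as unit-width lines.
Polar moment about centroid: J = 2[d³/12 + d(b/2)²] = 2[160³/12 + 160×47.5²] = 1405000 mm³.
Direct shear f_v = P/L_w = 37.1×10³ / 320 = 115.9 N/mm (vertical).
Torsion M = P·e = 37.1×10³ × 290 = 10759000 N·mm.
Critical point at (x, y) = (47.5, 80) from centroid. f_tx = M·y/J = 612.8 N/mm; f_ty = M·x/J = 363.8 N/mm.
Resultant f_max = √[f_tx² + (f_v + f_ty)²] = √[612.8² + (115.9 + 363.8)²] = 778.2 N/mm.
Capacity per unit length: φr_n = 0.75 × 0.6 × 550 × (0.707 × 8) = 1400 N/mm.
778.2 ≤ 1400 → adequate.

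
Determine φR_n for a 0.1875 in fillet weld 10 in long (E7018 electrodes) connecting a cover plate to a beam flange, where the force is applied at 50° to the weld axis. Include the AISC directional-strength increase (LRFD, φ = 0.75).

E70XX → F_EXX = 70 ksi.
t_e = 0.707 × 0.1875 = 0.1326 in; A_we = 0.1326 × 10 = 1.326 in².
Directional factor: 1.0 + 0.5 sin^1.5(50°) = 1.335.
F_nw = 0.6 × 70 × 1.335 = 56.08 ksi.
φR_n = 0.75 × 56.08 × 1.326 = 55.76 kip.

φR_n ≈ 55.8 kip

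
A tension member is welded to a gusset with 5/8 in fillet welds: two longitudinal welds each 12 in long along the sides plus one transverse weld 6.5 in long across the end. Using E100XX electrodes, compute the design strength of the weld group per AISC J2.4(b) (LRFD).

E100XX → F_EXX = 100 ksi.
t_e = 0.707 × 0.625 = 0.4419 in.
R_nwl = 0.6 × 100 × 0.4419 × 24 = 636.3 kips (longitudinal, 2 welds).
R_nwt = 0.6 × 100 × 0.4419 × 6.5 = 172.3 kips (transverse, base value).
(i) R_nwl + R_nwt = 808.6 kips; (ii) 0.85 R_nwl + 1.5 R_nwt = 799.4 kips.
R_n = max = 808.6 kips [governs: (i)]; φR_n = 606.5 kips.

φR_n ≈ 606 kips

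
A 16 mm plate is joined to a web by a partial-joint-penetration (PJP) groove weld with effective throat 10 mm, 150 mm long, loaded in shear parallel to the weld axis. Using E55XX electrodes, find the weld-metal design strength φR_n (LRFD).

E55XX → F_EXX = 550 MPa.
Effective throat (given) t_e = 10 mm.
A_we = 10 × 150 = 1500 mm².
F_nw = 0.6 F_EXX = 330 MPa.
φR_n = 0.75 × 330 × 1500 × 10⁻³ = 371.2 kN.

φR_n ≈ 371 kN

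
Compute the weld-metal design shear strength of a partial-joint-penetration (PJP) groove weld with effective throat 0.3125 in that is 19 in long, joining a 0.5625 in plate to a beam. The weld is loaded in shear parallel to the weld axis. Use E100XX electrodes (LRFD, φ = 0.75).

φR_n ≈ 267 kip

E100XX → F_EXX = 100 ksi.
Effective throat (given) t_e = 0.3125 in.
A_we = 0.3125 × 19 = 5.938 in².
F_nw = 0.6 F_EXX = 60 ksi.
φR_n = 0.75 × 60 × 5.938 = 267.2 kip.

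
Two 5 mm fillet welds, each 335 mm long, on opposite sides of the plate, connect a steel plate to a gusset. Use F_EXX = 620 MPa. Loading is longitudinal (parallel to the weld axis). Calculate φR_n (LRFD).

φR_n ≈ 661 kN

Effective throat t_e = 0.707 × 5 = 3.535 mm.
Total length L = 670 mm; A_we = 3.535 × 670 = 2368 mm².
F_nw = 0.6 F_EXX = 0.6 × 620 = 372 MPa.
φR_n = 0.75 × 372 × 2368 × 10⁻³ = 660.8 kN.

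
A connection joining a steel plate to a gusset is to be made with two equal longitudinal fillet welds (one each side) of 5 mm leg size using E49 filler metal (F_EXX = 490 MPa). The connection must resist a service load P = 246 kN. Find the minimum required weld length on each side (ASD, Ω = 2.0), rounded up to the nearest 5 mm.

L = 240 mm on each side

Throat t_e = 0.707 × 5 = 3.535 mm.
r_n/Ω = (0.6 × 490 × 3.535) / 2.0 = 519.6 N/mm = 0.5196 kN/mm.
L_req = P / (r_n/Ω) = 246 / 0.5196 = 473.4 mm total.
Per side: 473.4 / 2 = 236.7 mm.
Round up → use L = 240 mm on each side.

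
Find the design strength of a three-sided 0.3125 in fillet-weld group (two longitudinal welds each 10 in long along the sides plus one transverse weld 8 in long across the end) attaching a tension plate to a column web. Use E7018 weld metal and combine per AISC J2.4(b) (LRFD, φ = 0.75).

E70XX → F_EXX = 70 ksi.
t_e = 0.707 × 0.3125 = 0.2209 in.
R_nwl = 0.6 × 70 × 0.2209 × 20 = 185.6 kips (longitudinal, 2 welds).
R_nwt = 0.6 × 70 × 0.2209 × 8 = 74.23 kips (transverse, base value).
(i) R_nwl + R_nwt = 259.8 kips; (ii) 0.85 R_nwl + 1.5 R_nwt = 269.1 kips.
R_n = max = 269.1 kips [governs: (ii)]; φR_n = 201.8 kips.

φR_n ≈ 202 kips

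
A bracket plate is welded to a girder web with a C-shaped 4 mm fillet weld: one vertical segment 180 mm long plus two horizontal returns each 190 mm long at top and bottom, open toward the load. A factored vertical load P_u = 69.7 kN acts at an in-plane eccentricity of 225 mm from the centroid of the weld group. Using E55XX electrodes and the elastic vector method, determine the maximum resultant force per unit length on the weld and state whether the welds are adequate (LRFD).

f_max ≈ 523 N/mm; adequate

E55XX → F_EXX = 550 MPa.
Total weld length L_w = 560 mm. Treat welds as unit-width lines.
Centroid: x̄ = 2×190×95 / 560 = 64.46 mm from the vertical weld.
Polar moment about centroid: J = I_x + I_y = [180³/12 + 2×190×90²] + [180×64.46² + 2(190³/12 + 190×30.54²)] = 5810000 mm³.
Direct shear f_v = P/L_w = 69.7×10³ / 560 = 124.5 N/mm (vertical).
Torsion M = P·e = 69.7×10³ × 225 = 15682000 N·mm.
Critical point at (x, y) = (125.5, 90) from centroid. f_tx = M·y/J = 243 N/mm; f_ty = M·x/J = 338.9 N/mm.
Resultant f_max = √[f_tx² + (f_v + f_ty)²] = √[243² + (124.5 + 338.9)²] = 523.2 N/mm.
Capacity per unit length: φr_n = 0.75 × 0.6 × 550 × (0.707 × 4) = 699.9 N/mm.
523.2 ≤ 699.9 → adequate.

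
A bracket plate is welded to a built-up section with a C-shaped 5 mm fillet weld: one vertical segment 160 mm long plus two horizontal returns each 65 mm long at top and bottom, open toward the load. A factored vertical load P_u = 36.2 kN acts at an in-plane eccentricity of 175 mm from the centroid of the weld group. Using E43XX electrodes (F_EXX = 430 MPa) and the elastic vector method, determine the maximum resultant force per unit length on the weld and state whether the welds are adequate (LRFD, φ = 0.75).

Total weld length L_w = 290 mm. Treat welds as unit-width lines.
Centroid: x̄ = 2×65×32.5 / 290 = 14.57 mm from the vertical weld.
Polar moment about centroid: J = I_x + I_y = [160³/12 + 2×65×80²] + [160×14.57² + 2(65³/12 + 65×17.93²)] = 1295000 mm³.
Direct shear f_v = P/L_w = 36.2×10³ / 290 = 124.8 N/mm (vertical).
Torsion M = P·e = 36.2×10³ × 175 = 6335000 N·mm.
Critical point at (x, y) = (50.43, 80) from centroid. f_tx = M·y/J = 391.4 N/mm; f_ty = M·x/J = 246.7 N/mm.
Resultant f_max = √[f_tx² + (f_v + f_ty)²] = √[391.4² + (124.8 + 246.7)²] = 539.7 N/mm.
Capacity per unit length: φr_n = 0.75 × 0.6 × 430 × (0.707 × 5) = 684 N/mm.
539.7 ≤ 684 → adequate.

f_max ≈ 540 N/mm; adequate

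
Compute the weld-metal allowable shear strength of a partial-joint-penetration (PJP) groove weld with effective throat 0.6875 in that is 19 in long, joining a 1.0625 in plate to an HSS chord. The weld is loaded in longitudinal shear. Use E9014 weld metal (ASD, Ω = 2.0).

E90XX → F_EXX = 90 ksi.
Effective throat (given) t_e = 0.6875 in.
A_we = 0.6875 × 19 = 13.06 in².
F_nw = 0.6 F_EXX = 54 ksi.
R_n/Ω = (54 × 13.06) / 2.0 = 352.7 kip.

R_n/Ω ≈ 353 kip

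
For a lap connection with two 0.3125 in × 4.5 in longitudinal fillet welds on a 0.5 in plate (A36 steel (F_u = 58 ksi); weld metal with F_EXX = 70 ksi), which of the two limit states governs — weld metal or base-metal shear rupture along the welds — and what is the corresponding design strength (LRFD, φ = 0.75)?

φR_n ≈ 62.6 kips (weld metal governs)

t_e = 0.707 × 0.3125 = 0.2209 in; L = 9 in.
Weld metal: φR_n = 0.75 × 0.6 × 70 × 0.2209 × 9 = 62.64 kips.
Base metal (shear rupture): φR_n = 0.75 × 0.6 × 58 × 0.5 × 9 = 117.4 kips.
Governing: weld metal.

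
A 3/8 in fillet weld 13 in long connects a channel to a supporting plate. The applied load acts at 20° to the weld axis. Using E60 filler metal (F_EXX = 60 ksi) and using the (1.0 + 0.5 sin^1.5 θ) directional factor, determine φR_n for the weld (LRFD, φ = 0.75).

t_e = 0.707 × 0.375 = 0.2651 in; A_we = 0.2651 × 13 = 3.447 in².
Directional factor: 1.0 + 0.5 sin^1.5(20°) = 1.1.
F_nw = 0.6 × 60 × 1.1 = 39.6 ksi.
φR_n = 0.75 × 39.6 × 3.447 = 102.4 kips.

φR_n ≈ 102 kips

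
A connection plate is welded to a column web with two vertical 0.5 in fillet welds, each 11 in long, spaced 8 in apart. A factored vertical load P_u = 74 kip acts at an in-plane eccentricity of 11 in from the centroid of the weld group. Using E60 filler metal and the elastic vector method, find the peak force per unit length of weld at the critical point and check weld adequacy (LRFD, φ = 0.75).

f_max ≈ 11.9 kip/in; NOT adequate

E60XX → F_EXX = 60 ksi.
Total weld length L_w = 22 in. Treat welds as unit-width lines.
Polar moment about centroid: J = 2[d³/12 + d(b/2)²] = 2[11³/12 + 11×4²] = 573.8 in³.
Direct shear f_v = P/L_w = 74 / 22 = 3.364 kip/in (vertical).
Torsion M = P·e = 74 × 11 = 814 kip·in.
Critical point at (x, y) = (4, 5.5) from centroid. f_tx = M·y/J = 7.802 kip/in; f_ty = M·x/J = 5.674 kip/in.
Resultant f_max = √[f_tx² + (f_v + f_ty)²] = √[7.802² + (3.364 + 5.674)²] = 11.94 kip/in.
Capacity per unit length: φr_n = 0.75 × 0.6 × 60 × (0.707 × 0.5) = 9.544 kip/in.
11.94 > 9.544 → NOT adequate.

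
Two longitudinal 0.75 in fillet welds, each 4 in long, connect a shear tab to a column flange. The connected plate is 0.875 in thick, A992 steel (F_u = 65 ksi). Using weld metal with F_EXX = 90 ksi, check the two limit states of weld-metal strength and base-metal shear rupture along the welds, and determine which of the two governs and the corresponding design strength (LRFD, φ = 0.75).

φR_n ≈ 172 kip (weld metal governs)

t_e = 0.707 × 0.75 = 0.5302 in; L = 8 in.
Weld metal: φR_n = 0.75 × 0.6 × 90 × 0.5302 × 8 = 171.8 kip.
Base metal (shear rupture): φR_n = 0.75 × 0.6 × 65 × 0.875 × 8 = 204.8 kip.
Governing: weld metal.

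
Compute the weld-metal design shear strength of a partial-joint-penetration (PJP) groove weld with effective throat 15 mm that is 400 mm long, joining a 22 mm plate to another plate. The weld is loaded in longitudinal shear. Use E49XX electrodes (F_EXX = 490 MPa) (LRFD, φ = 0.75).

φR_n ≈ 1320 kN

Effective throat (given) t_e = 15 mm.
A_we = 15 × 400 = 6000 mm².
F_nw = 0.6 F_EXX = 294 MPa.
φR_n = 0.75 × 294 × 6000 × 10⁻³ = 1323 kN.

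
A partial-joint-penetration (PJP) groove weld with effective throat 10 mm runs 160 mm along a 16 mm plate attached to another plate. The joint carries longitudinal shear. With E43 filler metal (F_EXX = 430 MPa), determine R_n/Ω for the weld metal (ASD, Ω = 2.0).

R_n/Ω ≈ 206 kN

Effective throat (given) t_e = 10 mm.
A_we = 10 × 160 = 1600 mm².
F_nw = 0.6 F_EXX = 258 MPa.
R_n/Ω = (258 × 1600) / 2.0 × 10⁻³ = 206.4 kN.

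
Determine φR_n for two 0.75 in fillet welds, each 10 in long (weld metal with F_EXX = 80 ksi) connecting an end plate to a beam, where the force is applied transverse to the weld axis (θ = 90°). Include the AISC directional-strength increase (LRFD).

t_e = 0.707 × 0.75 = 0.5302 in; A_we = 0.5302 × 20 = 10.61 in².
Directional factor: 1.0 + 0.5 sin^1.5(90°) = 1.5.
F_nw = 0.6 × 80 × 1.5 = 72 ksi.
φR_n = 0.75 × 72 × 10.61 = 572.7 kip.

φR_n ≈ 573 kip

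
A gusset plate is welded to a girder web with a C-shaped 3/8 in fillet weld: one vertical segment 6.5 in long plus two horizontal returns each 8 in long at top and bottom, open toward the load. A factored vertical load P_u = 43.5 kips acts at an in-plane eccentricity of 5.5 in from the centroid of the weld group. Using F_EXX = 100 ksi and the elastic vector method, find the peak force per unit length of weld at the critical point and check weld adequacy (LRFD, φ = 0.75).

Total weld length L_w = 22.5 in. Treat welds as unit-width lines.
Centroid: x̄ = 2×8×4 / 22.5 = 2.844 in from the vertical weld.
Polar moment about centroid: J = I_x + I_y = [6.5³/12 + 2×8×3.25²] + [6.5×2.844² + 2(8³/12 + 8×1.156²)] = 351.2 in³.
Direct shear f_v = P/L_w = 43.5 / 22.5 = 1.933 kip/in (vertical).
Torsion M = P·e = 43.5 × 5.5 = 239.25 kip·in.
Critical point at (x, y) = (5.156, 3.25) from centroid. f_tx = M·y/J = 2.214 kip/in; f_ty = M·x/J = 3.512 kip/in.
Resultant f_max = √[f_tx² + (f_v + f_ty)²] = √[2.214² + (1.933 + 3.512)²] = 5.879 kip/in.
Capacity per unit length: φr_n = 0.75 × 0.6 × 100 × (0.707 × 0.375) = 11.93 kip/in.
5.879 ≤ 11.93 → adequate.

f_max ≈ 5.88 kip/in; adequate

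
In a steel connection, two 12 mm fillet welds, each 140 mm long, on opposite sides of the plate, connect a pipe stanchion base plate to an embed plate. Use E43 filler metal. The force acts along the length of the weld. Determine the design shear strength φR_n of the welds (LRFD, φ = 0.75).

E43XX → F_EXX = 430 MPa.
Effective throat t_e = 0.707 × 12 = 8.484 mm.
Total length L = 280 mm; A_we = 8.484 × 280 = 2376 mm².
F_nw = 0.6 F_EXX = 0.6 × 430 = 258 MPa.
φR_n = 0.75 × 258 × 2376 × 10⁻³ = 459.7 kN.

φR_n ≈ 460 kN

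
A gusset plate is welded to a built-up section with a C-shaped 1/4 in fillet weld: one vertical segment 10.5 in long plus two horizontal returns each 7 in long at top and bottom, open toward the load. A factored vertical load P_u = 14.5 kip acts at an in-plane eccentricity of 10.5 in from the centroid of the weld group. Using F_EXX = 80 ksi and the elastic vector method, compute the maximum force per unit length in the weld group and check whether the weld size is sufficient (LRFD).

Total weld length L_w = 24.5 in. Treat welds as unit-width lines.
Centroid: x̄ = 2×7×3.5 / 24.5 = 2 in from the vertical weld.
Polar moment about centroid: J = I_x + I_y = [10.5³/12 + 2×7×5.25²] + [10.5×2² + 2(7³/12 + 7×1.5²)] = 613 in³.
Direct shear f_v = P/L_w = 14.5 / 24.5 = 0.5918 kip/in (vertical).
Torsion M = P·e = 14.5 × 10.5 = 152.25 kip·in.
Critical point at (x, y) = (5, 5.25) from centroid. f_tx = M·y/J = 1.304 kip/in; f_ty = M·x/J = 1.242 kip/in.
Resultant f_max = √[f_tx² + (f_v + f_ty)²] = √[1.304² + (0.5918 + 1.242)²] = 2.25 kip/in.
Capacity per unit length: φr_n = 0.75 × 0.6 × 80 × (0.707 × 0.25) = 6.363 kip/in.
2.25 ≤ 6.363 → adequate.

f_max ≈ 2.25 kip/in; adequate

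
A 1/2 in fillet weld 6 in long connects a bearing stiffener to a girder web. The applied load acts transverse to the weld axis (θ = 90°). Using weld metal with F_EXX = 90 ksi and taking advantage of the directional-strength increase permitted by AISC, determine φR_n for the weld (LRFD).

t_e = 0.707 × 0.5 = 0.3535 in; A_we = 0.3535 × 6 = 2.121 in².
Directional factor: 1.0 + 0.5 sin^1.5(90°) = 1.5.
F_nw = 0.6 × 90 × 1.5 = 81 ksi.
φR_n = 0.75 × 81 × 2.121 = 128.9 kip.

φR_n ≈ 129 kip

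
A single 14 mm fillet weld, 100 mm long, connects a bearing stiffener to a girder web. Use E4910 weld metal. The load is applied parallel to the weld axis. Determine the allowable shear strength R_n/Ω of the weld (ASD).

E49XX → F_EXX = 490 MPa.
Effective throat t_e = 0.707 × 14 = 9.898 mm.
Total length L = 100 mm; A_we = 9.898 × 100 = 989.8 mm².
F_nw = 0.6 F_EXX = 0.6 × 490 = 294 MPa.
R_n = 294 × 989.8 × 10⁻³ = 291 kN; R_n/Ω = 291/2.0 = 145.5 kN.

R_n/Ω ≈ 146 kN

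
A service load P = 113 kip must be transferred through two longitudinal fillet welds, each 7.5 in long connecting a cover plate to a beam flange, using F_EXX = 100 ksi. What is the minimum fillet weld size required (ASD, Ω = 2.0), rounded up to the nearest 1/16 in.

w = 3/8 in

Total weld length L = 15 in.
Required throat t_e = P × Ω / (0.6 F_EXX × L) = 113 × 2.0 / (0.6 × 100 × 15) = 0.2511 in.
Required leg w = t_e / 0.707 = 0.3552 in → use 3/8 in.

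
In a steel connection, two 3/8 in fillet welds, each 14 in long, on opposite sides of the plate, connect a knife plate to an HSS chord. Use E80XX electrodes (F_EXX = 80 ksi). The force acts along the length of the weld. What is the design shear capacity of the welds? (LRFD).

Effective throat t_e = 0.707 × 0.375 = 0.2651 in.
Total length L = 28 in; A_we = 0.2651 × 28 = 7.423 in².
F_nw = 0.6 F_EXX = 0.6 × 80 = 48 ksi.
φR_n = 0.75 × 48 × 7.423 = 267.2 kips.

φR_n ≈ 267 kips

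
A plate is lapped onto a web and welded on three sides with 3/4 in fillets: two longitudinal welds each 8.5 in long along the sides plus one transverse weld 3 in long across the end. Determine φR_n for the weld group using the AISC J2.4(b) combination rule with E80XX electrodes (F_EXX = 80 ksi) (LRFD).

t_e = 0.707 × 0.75 = 0.5302 in.
R_nwl = 0.6 × 80 × 0.5302 × 17 = 432.7 kip (longitudinal, 2 welds).
R_nwt = 0.6 × 80 × 0.5302 × 3 = 76.36 kip (transverse, base value).
(i) R_nwl + R_nwt = 509 kip; (ii) 0.85 R_nwl + 1.5 R_nwt = 482.3 kip.
R_n = max = 509 kip [governs: (i)]; φR_n = 381.8 kip.

φR_n ≈ 382 kip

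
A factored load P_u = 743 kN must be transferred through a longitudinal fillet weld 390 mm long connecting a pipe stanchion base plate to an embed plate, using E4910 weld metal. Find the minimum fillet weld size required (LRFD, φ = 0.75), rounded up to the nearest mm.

w = 13 mm

E49XX → F_EXX = 490 MPa.
Total weld length L = 390 mm.
Required throat t_e = P_u / (φ × 0.6 F_EXX × L) = 743 / (0.75 × 0.6 × 490 × 390 × 10⁻³) = 8.64 mm.
Required leg w = t_e / 0.707 = 12.22 mm → use 13 mm.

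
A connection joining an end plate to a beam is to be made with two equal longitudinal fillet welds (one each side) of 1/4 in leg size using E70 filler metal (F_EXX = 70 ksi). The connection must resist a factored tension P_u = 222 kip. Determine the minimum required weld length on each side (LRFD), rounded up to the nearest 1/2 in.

L = 20 in on each side

Throat t_e = 0.707 × 0.25 = 0.1767 in.
φr_n = 0.75 × 0.6 × 70 × 0.1767 = 5.568 kip/in.
L_req = P_u / φr_n = 222 / 5.568 = 39.87 in total.
Per side: 39.87 / 2 = 19.94 in.
Round up → use L = 20 in on each side.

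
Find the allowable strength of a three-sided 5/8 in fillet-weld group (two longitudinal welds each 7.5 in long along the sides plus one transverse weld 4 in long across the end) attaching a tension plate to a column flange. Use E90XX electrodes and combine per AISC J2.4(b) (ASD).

E90XX → F_EXX = 90 ksi.
t_e = 0.707 × 0.625 = 0.4419 in.
R_nwl = 0.6 × 90 × 0.4419 × 15 = 357.9 kips (longitudinal, 2 welds).
R_nwt = 0.6 × 90 × 0.4419 × 4 = 95.44 kips (transverse, base value).
(i) R_nwl + R_nwt = 453.4 kips; (ii) 0.85 R_nwl + 1.5 R_nwt = 447.4 kips.
R_n = max = 453.4 kips [governs: (i)]; R_n/Ω = 226.7 kips.

R_n/Ω ≈ 227 kips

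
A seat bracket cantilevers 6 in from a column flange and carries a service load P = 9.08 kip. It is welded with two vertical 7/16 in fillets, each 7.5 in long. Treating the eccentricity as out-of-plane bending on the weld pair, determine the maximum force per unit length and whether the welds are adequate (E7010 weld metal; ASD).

E70XX → F_EXX = 70 ksi.
L_w = 2 × 7.5 = 15 in; section modulus (unit throat) S = 2 × L²/6 = 18.75 in².
Direct shear f_v = P/L_w = 9.08/15 = 0.6053 kip/in.
Moment M = P × e = 9.08 × 6 = 54.48 kip·in; bending f_b = M/S = 2.906 kip/in.
f_max = √(f_v² + f_b²) = √(0.6053² + 2.906²) = 2.968 kip/in.
r_n/Ω = (1/2.0) × 0.6 × 70 × (0.707 × 0.4375) = 6.496 kip/in → adequate.

f_max ≈ 2.97 kip/in; adequate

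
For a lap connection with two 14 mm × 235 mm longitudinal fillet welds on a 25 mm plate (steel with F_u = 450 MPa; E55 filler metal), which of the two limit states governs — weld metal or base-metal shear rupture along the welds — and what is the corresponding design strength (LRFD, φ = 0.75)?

φR_n ≈ 1150 kN (weld metal governs)

E55XX → F_EXX = 550 MPa.
t_e = 0.707 × 14 = 9.898 mm; L = 470 mm.
Weld metal: φR_n = 0.75 × 0.6 × 550 × 9.898 × 470 × 10⁻³ = 1151 kN.
Base metal (shear rupture): φR_n = 0.75 × 0.6 × 450 × 25 × 470 × 10⁻³ = 2379 kN.
Governing: weld metal.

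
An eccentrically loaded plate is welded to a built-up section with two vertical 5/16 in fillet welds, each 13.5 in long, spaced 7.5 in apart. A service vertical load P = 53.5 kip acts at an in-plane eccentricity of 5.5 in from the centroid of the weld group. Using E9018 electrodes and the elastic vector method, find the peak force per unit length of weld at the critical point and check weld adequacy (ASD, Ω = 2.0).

E90XX → F_EXX = 90 ksi.
Total weld length L_w = 27 in. Treat welds as unit-width lines.
Polar moment about centroid: J = 2[d³/12 + d(b/2)²] = 2[13.5³/12 + 13.5×3.75²] = 789.8 in³.
Direct shear f_v = P/L_w = 53.5 / 27 = 1.981 kip/in (vertical).
Torsion M = P·e = 53.5 × 5.5 = 294.25 kip·in.
Critical point at (x, y) = (3.75, 6.75) from centroid. f_tx = M·y/J = 2.515 kip/in; f_ty = M·x/J = 1.397 kip/in.
Resultant f_max = √[f_tx² + (f_v + f_ty)²] = √[2.515² + (1.981 + 1.397)²] = 4.212 kip/in.
Capacity per unit length: r_n/Ω = (1/2.0) × 0.6 × 90 × (0.707 × 0.3125) = 5.965 kip/in.
4.212 ≤ 5.965 → adequate.

f_max ≈ 4.21 kip/in; adequate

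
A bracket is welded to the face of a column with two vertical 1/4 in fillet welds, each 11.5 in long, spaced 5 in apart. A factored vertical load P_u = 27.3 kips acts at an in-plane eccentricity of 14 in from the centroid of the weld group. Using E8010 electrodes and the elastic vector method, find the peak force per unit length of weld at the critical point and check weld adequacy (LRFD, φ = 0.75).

f_max ≈ 6.6 kip/in; NOT adequate

E80XX → F_EXX = 80 ksi.
Total weld length L_w = 23 in. Treat welds as unit-width lines.
Polar moment about centroid: J = 2[d³/12 + d(b/2)²] = 2[11.5³/12 + 11.5×2.5²] = 397.2 in³.
Direct shear f_v = P/L_w = 27.3 / 23 = 1.187 kip/in (vertical).
Torsion M = P·e = 27.3 × 14 = 382.2 kip·in.
Critical point at (x, y) = (2.5, 5.75) from centroid. f_tx = M·y/J = 5.532 kip/in; f_ty = M·x/J = 2.405 kip/in.
Resultant f_max = √[f_tx² + (f_v + f_ty)²] = √[5.532² + (1.187 + 2.405)²] = 6.596 kip/in.
Capacity per unit length: φr_n = 0.75 × 0.6 × 80 × (0.707 × 0.25) = 6.363 kip/in.
6.596 > 6.363 → NOT adequate.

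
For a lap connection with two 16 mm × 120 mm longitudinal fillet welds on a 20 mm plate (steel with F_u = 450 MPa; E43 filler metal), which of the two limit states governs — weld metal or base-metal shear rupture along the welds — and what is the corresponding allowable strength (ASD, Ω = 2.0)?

R_n/Ω ≈ 350 kN (weld metal governs)

E43XX → F_EXX = 430 MPa.
t_e = 0.707 × 16 = 11.31 mm; L = 240 mm.
Weld metal: R_n/Ω = (1/2.0) × 0.6 × 430 × 11.31 × 240 × 10⁻³ = 350.2 kN.
Base metal (shear rupture): R_n/Ω = (1/2.0) × 0.6 × 450 × 20 × 240 × 10⁻³ = 648 kN.
Governing: weld metal.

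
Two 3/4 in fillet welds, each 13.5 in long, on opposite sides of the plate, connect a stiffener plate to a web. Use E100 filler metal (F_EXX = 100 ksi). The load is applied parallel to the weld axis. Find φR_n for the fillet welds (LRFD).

φR_n ≈ 644 kips

Effective throat t_e = 0.707 × 0.75 = 0.5302 in.
Total length L = 27 in; A_we = 0.5302 × 27 = 14.32 in².
F_nw = 0.6 F_EXX = 0.6 × 100 = 60 ksi.
φR_n = 0.75 × 60 × 14.32 = 644.3 kips.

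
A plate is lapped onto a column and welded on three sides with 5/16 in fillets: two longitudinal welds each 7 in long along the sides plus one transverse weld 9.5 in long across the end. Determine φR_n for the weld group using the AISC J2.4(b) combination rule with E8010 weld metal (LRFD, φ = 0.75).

φR_n ≈ 208 kips

E80XX → F_EXX = 80 ksi.
t_e = 0.707 × 0.3125 = 0.2209 in.
R_nwl = 0.6 × 80 × 0.2209 × 14 = 148.5 kips (longitudinal, 2 welds).
R_nwt = 0.6 × 80 × 0.2209 × 9.5 = 100.7 kips (transverse, base value).
(i) R_nwl + R_nwt = 249.2 kips; (ii) 0.85 R_nwl + 1.5 R_nwt = 277.3 kips.
R_n = max = 277.3 kips [governs: (ii)]; φR_n = 208 kips.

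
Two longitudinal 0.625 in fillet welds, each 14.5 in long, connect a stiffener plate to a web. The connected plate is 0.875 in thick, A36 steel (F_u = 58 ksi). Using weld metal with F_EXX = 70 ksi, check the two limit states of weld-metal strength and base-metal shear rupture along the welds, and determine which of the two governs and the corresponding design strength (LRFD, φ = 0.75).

t_e = 0.707 × 0.625 = 0.4419 in; L = 29 in.
Weld metal: φR_n = 0.75 × 0.6 × 70 × 0.4419 × 29 = 403.7 kips.
Base metal (shear rupture): φR_n = 0.75 × 0.6 × 58 × 0.875 × 29 = 662.3 kips.
Governing: weld metal.

φR_n ≈ 404 kips (weld metal governs)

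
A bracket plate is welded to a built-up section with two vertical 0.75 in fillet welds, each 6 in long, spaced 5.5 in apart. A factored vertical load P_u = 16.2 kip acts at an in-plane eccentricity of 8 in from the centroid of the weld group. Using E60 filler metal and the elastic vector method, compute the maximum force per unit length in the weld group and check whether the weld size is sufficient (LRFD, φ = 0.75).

f_max ≈ 5.17 kip/in; adequate

E60XX → F_EXX = 60 ksi.
Total weld length L_w = 12 in. Treat welds as unit-width lines.
Polar moment about centroid: J = 2[d³/12 + d(b/2)²] = 2[6³/12 + 6×2.75²] = 126.8 in³.
Direct shear f_v = P/L_w = 16.2 / 12 = 1.35 kip/in (vertical).
Torsion M = P·e = 16.2 × 8 = 129.6 kip·in.
Critical point at (x, y) = (2.75, 3) from centroid. f_tx = M·y/J = 3.067 kip/in; f_ty = M·x/J = 2.812 kip/in.
Resultant f_max = √[f_tx² + (f_v + f_ty)²] = √[3.067² + (1.35 + 2.812)²] = 5.17 kip/in.
Capacity per unit length: φr_n = 0.75 × 0.6 × 60 × (0.707 × 0.75) = 14.32 kip/in.
5.17 ≤ 14.32 → adequate.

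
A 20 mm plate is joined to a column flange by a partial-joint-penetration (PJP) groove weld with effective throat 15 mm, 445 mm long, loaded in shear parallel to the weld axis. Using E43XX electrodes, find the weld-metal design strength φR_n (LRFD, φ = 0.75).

φR_n ≈ 1290 kN

E43XX → F_EXX = 430 MPa.
Effective throat (given) t_e = 15 mm.
A_we = 15 × 445 = 6675 mm².
F_nw = 0.6 F_EXX = 258 MPa.
φR_n = 0.75 × 258 × 6675 × 10⁻³ = 1292 kN.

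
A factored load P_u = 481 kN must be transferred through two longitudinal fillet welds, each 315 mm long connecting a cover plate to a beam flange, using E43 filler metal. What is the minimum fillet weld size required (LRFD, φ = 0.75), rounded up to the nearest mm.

E43XX → F_EXX = 430 MPa.
Total weld length L = 630 mm.
Required throat t_e = P_u / (φ × 0.6 F_EXX × L) = 481 / (0.75 × 0.6 × 430 × 630 × 10⁻³) = 3.946 mm.
Required leg w = t_e / 0.707 = 5.581 mm → use 6 mm.

w = 6 mm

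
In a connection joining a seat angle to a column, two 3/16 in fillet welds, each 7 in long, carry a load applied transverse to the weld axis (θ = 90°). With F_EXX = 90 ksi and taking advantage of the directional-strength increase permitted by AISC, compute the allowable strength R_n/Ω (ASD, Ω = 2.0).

t_e = 0.707 × 0.1875 = 0.1326 in; A_we = 0.1326 × 14 = 1.856 in².
Directional factor: 1.0 + 0.5 sin^1.5(90°) = 1.5.
F_nw = 0.6 × 90 × 1.5 = 81 ksi.
R_n/Ω = (81 × 1.856) / 2.0 = 75.16 kip.

R_n/Ω ≈ 75.2 kip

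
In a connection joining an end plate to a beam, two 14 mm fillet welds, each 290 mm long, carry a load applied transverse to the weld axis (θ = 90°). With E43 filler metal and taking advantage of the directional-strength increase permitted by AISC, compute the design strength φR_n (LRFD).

φR_n ≈ 1670 kN

E43XX → F_EXX = 430 MPa.
t_e = 0.707 × 14 = 9.898 mm; A_we = 9.898 × 580 = 5741 mm².
Directional factor: 1.0 + 0.5 sin^1.5(90°) = 1.5.
F_nw = 0.6 × 430 × 1.5 = 387 MPa.
φR_n = 0.75 × 387 × 5741 × 10⁻³ = 1666 kN.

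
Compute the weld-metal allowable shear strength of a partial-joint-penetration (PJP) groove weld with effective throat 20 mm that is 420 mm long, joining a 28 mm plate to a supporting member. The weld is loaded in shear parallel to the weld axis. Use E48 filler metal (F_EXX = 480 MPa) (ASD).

Effective throat (given) t_e = 20 mm.
A_we = 20 × 420 = 8400 mm².
F_nw = 0.6 F_EXX = 288 MPa.
R_n/Ω = (288 × 8400) / 2.0 × 10⁻³ = 1210 kN.

R_n/Ω ≈ 1210 kN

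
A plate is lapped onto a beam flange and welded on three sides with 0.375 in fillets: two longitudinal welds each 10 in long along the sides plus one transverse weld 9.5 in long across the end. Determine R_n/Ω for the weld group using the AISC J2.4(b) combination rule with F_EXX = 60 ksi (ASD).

R_n/Ω ≈ 149 kip

t_e = 0.707 × 0.375 = 0.2651 in.
R_nwl = 0.6 × 60 × 0.2651 × 20 = 190.9 kip (longitudinal, 2 welds).
R_nwt = 0.6 × 60 × 0.2651 × 9.5 = 90.67 kip (transverse, base value).
(i) R_nwl + R_nwt = 281.6 kip; (ii) 0.85 R_nwl + 1.5 R_nwt = 298.3 kip.
R_n = max = 298.3 kip [governs: (ii)]; R_n/Ω = 149.1 kip.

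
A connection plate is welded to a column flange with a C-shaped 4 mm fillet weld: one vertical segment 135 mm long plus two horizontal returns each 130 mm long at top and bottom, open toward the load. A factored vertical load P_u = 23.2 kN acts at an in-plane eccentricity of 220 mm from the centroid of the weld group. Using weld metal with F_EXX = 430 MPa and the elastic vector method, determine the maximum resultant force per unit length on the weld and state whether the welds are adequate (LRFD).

Total weld length L_w = 395 mm. Treat welds as unit-width lines.
Centroid: x̄ = 2×130×65 / 395 = 42.78 mm from the vertical weld.
Polar moment about centroid: J = I_x + I_y = [135³/12 + 2×130×67.5²] + [135×42.78² + 2(130³/12 + 130×22.22²)] = 2131000 mm³.
Direct shear f_v = P/L_w = 23.2×10³ / 395 = 58.73 N/mm (vertical).
Torsion M = P·e = 23.2×10³ × 220 = 5104000 N·mm.
Critical point at (x, y) = (87.22, 67.5) from centroid. f_tx = M·y/J = 161.7 N/mm; f_ty = M·x/J = 208.9 N/mm.
Resultant f_max = √[f_tx² + (f_v + f_ty)²] = √[161.7² + (58.73 + 208.9)²] = 312.6 N/mm.
Capacity per unit length: φr_n = 0.75 × 0.6 × 430 × (0.707 × 4) = 547.2 N/mm.
312.6 ≤ 547.2 → adequate.

f_max ≈ 313 N/mm; adequate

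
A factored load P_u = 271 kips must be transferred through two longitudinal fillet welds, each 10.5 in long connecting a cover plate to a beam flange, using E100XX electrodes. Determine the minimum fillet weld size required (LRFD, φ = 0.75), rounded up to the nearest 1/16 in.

E100XX → F_EXX = 100 ksi.
Total weld length L = 21 in.
Required throat t_e = P_u / (φ × 0.6 F_EXX × L) = 271 / (0.75 × 0.6 × 100 × 21) = 0.2868 in.
Required leg w = t_e / 0.707 = 0.4056 in → use 7/16 in.

w = 7/16 in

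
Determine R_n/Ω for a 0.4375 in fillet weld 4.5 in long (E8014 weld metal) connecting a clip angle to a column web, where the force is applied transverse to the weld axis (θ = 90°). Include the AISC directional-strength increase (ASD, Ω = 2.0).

E80XX → F_EXX = 80 ksi.
t_e = 0.707 × 0.4375 = 0.3093 in; A_we = 0.3093 × 4.5 = 1.392 in².
Directional factor: 1.0 + 0.5 sin^1.5(90°) = 1.5.
F_nw = 0.6 × 80 × 1.5 = 72 ksi.
R_n/Ω = (72 × 1.392) / 2.0 = 50.11 kip.

R_n/Ω ≈ 50.1 kip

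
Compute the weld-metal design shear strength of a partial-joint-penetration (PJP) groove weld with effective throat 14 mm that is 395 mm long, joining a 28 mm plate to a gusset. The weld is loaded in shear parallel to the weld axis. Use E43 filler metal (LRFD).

E43XX → F_EXX = 430 MPa.
Effective throat (given) t_e = 14 mm.
A_we = 14 × 395 = 5530 mm².
F_nw = 0.6 F_EXX = 258 MPa.
φR_n = 0.75 × 258 × 5530 × 10⁻³ = 1070 kN.

φR_n ≈ 1070 kN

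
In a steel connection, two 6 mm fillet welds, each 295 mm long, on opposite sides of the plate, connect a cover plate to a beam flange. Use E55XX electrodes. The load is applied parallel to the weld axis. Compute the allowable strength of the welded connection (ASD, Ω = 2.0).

E55XX → F_EXX = 550 MPa.
Effective throat t_e = 0.707 × 6 = 4.242 mm.
Total length L = 590 mm; A_we = 4.242 × 590 = 2503 mm².
F_nw = 0.6 F_EXX = 0.6 × 550 = 330 MPa.
R_n = 330 × 2503 × 10⁻³ = 825.9 kN; R_n/Ω = 825.9/2.0 = 413 kN.

R_n/Ω ≈ 413 kN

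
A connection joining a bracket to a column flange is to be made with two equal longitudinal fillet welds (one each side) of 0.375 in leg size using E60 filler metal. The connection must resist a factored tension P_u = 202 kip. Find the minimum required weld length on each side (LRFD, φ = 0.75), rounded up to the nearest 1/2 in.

E60XX → F_EXX = 60 ksi.
Throat t_e = 0.707 × 0.375 = 0.2651 in.
φr_n = 0.75 × 0.6 × 60 × 0.2651 = 7.158 kip/in.
L_req = P_u / φr_n = 202 / 7.158 = 28.22 in total.
Per side: 28.22 / 2 = 14.11 in.
Round up → use L = 14.5 in on each side.

L = 14.5 in on each side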